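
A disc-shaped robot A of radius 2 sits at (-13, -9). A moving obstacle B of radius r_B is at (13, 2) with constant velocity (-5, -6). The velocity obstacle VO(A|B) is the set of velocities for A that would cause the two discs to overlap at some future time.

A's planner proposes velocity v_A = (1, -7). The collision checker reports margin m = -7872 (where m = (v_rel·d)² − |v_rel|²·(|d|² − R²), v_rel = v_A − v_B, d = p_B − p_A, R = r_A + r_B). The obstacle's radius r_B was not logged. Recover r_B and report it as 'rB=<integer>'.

m = -7872
d = (26, 11);  v_rel = (6, -1),  |v_rel|² = 37
v_rel×d = (6)·(11) − (-1)·(26) = 92
since m = R²·37 − 92²:  R² = (8464 + -7872) / 37 = 16
R = √16 = 4  ⇒  r_B = 4 − 2 = 2

rB=2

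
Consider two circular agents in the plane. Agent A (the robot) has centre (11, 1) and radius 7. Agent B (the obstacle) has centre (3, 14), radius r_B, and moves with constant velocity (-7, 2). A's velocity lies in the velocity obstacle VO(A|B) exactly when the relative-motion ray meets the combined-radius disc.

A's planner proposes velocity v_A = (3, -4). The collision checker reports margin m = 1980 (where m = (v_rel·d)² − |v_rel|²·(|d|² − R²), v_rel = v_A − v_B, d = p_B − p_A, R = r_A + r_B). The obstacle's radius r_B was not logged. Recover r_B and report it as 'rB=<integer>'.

m = 1980
d = (-8, 13);  v_rel = (10, -6),  |v_rel|² = 136
v_rel×d = (10)·(13) − (-6)·(-8) = 82
since m = R²·136 − 82²:  R² = (6724 + 1980) / 136 = 64
R = √64 = 8  ⇒  r_B = 8 − 7 = 1

rB=1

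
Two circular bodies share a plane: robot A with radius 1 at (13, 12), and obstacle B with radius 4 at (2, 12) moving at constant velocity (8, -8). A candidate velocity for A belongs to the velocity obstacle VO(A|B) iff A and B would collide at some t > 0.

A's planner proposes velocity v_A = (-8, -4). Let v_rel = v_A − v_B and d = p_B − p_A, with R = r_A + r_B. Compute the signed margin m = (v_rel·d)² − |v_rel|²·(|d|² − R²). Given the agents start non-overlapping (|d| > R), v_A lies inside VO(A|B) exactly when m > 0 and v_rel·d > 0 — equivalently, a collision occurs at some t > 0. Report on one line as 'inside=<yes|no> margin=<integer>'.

d = (-11, 0),  |d|² = 121;  R = 1+4 = 5,  c = 121−5² = 96
v_rel = (-16, 4),  |v_rel|² = 272;  v_rel·d = (-16)·(-11) + (4)·(0) = 176
272·t² − 352·t + 96 = 0  ⇒  m = 176² − 272·96 = 4864
m = 4864 > 0,  v_rel·d = 176 > 0  ⇒  inside

inside=yes margin=4864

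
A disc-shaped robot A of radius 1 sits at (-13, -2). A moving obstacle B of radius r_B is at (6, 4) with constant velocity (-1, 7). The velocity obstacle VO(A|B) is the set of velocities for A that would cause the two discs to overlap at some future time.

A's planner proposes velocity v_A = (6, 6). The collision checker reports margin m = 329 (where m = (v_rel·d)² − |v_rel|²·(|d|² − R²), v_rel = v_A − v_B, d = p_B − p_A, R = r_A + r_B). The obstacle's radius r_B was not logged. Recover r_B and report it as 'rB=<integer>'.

m = 329
d = (19, 6);  v_rel = (7, -1),  |v_rel|² = 50
v_rel×d = (7)·(6) − (-1)·(19) = 61
since m = R²·50 − 61²:  R² = (3721 + 329) / 50 = 81
R = √81 = 9  ⇒  r_B = 9 − 1 = 8

rB=8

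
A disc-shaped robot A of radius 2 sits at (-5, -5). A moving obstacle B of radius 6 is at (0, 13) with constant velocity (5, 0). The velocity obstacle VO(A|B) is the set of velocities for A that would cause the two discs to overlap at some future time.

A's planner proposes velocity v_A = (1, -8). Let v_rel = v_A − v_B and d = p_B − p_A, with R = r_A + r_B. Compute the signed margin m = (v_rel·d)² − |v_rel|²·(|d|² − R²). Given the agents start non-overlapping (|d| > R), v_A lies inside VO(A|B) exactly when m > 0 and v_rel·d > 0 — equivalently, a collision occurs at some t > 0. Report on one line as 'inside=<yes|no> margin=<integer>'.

d = (5, 18),  |d|² = 349;  R = 2+6 = 8,  c = 349−8² = 285
v_rel = (-4, -8),  |v_rel|² = 80;  v_rel·d = (-4)·(5) + (-8)·(18) = -164
80·t² + 328·t + 285 = 0  ⇒  m = (-164)² − 80·285 = 4096
m = 4096 > 0,  v_rel·d = -164 < 0  ⇒  outside

inside=no margin=4096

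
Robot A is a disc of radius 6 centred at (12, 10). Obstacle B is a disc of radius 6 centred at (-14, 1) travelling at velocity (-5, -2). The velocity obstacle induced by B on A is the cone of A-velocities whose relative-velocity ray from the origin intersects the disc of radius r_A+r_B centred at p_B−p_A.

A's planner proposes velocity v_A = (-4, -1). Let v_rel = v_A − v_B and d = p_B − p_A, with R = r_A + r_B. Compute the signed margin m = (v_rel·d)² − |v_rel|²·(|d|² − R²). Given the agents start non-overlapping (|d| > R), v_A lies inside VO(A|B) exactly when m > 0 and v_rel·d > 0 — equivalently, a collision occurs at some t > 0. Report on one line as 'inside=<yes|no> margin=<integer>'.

d = (-26, -9),  |d|² = 757;  R = 6+6 = 12,  c = 757−12² = 613
v_rel = (1, 1),  |v_rel|² = 2;  v_rel·d = (1)·(-26) + (1)·(-9) = -35
2·t² + 70·t + 613 = 0  ⇒  m = (-35)² − 2·613 = -1
m = -1 < 0,  v_rel·d = -35 < 0  ⇒  outside

inside=no margin=-1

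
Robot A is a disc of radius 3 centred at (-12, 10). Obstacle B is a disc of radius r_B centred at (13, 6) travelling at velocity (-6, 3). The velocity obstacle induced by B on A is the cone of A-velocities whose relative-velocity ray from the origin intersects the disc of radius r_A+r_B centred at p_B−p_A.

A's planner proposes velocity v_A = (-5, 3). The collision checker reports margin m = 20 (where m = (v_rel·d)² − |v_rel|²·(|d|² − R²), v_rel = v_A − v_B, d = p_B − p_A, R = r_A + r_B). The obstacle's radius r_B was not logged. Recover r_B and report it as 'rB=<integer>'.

m = 20
d = (25, -4);  v_rel = (1, 0),  |v_rel|² = 1
v_rel×d = (1)·(-4) − (0)·(25) = -4
since m = R²·1 − (-4)²:  R² = (16 + 20) / 1 = 36
R = √36 = 6  ⇒  r_B = 6 − 3 = 3

rB=3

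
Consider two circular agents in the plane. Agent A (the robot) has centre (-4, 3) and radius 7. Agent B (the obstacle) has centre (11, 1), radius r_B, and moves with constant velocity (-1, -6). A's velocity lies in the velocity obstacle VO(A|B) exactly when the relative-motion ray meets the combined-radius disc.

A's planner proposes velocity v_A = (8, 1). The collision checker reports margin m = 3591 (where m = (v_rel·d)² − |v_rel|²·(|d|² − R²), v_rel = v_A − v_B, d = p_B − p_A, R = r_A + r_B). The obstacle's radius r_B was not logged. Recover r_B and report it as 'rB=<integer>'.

m = 3591
d = (15, -2);  v_rel = (9, 7),  |v_rel|² = 130
v_rel×d = (9)·(-2) − (7)·(15) = -123
since m = R²·130 − (-123)²:  R² = (15129 + 3591) / 130 = 144
R = √144 = 12  ⇒  r_B = 12 − 7 = 5

rB=5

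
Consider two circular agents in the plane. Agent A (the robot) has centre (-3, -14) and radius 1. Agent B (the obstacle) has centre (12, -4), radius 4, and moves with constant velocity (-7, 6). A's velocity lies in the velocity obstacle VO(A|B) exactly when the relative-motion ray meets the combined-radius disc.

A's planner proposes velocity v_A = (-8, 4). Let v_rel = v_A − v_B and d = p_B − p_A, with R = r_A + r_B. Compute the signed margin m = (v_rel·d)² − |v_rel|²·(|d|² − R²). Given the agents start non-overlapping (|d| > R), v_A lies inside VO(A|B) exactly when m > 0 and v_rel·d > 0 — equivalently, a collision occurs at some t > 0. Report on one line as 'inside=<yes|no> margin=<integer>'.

d = (15, 10),  |d|² = 325;  R = 1+4 = 5,  c = 325−5² = 300
v_rel = (-1, -2),  |v_rel|² = 5;  v_rel·d = (-1)·(15) + (-2)·(10) = -35
5·t² + 70·t + 300 = 0  ⇒  m = (-35)² − 5·300 = -275
m = -275 < 0,  v_rel·d = -35 < 0  ⇒  outside

inside=no margin=-275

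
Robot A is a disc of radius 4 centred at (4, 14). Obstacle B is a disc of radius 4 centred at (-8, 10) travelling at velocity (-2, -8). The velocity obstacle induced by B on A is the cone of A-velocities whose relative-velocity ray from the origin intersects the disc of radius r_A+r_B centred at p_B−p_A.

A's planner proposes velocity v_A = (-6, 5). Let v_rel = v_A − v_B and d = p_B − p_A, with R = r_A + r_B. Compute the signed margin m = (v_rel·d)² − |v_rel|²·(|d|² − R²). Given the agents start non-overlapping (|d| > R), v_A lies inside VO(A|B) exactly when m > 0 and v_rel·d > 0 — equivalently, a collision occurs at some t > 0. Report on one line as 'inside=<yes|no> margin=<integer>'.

d = (-12, -4),  |d|² = 160;  R = 4+4 = 8,  c = 160−8² = 96
v_rel = (-4, 13),  |v_rel|² = 185;  v_rel·d = (-4)·(-12) + (13)·(-4) = -4
185·t² + 8·t + 96 = 0  ⇒  m = (-4)² − 185·96 = -17744
m = -17744 < 0,  v_rel·d = -4 < 0  ⇒  outside

inside=no margin=-17744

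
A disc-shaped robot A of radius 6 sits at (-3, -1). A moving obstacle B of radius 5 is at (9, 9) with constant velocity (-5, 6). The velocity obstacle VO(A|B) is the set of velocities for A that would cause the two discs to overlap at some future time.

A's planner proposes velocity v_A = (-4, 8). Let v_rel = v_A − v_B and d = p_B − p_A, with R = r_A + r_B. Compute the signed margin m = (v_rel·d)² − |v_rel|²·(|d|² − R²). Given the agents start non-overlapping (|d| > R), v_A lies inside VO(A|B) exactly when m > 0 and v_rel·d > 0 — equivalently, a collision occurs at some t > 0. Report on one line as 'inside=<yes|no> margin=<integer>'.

d = (12, 10),  |d|² = 244;  R = 6+5 = 11,  c = 244−11² = 123
v_rel = (1, 2),  |v_rel|² = 5;  v_rel·d = (1)·(12) + (2)·(10) = 32
5·t² − 64·t + 123 = 0  ⇒  m = 32² − 5·123 = 409
m = 409 > 0,  v_rel·d = 32 > 0  ⇒  inside

inside=yes margin=409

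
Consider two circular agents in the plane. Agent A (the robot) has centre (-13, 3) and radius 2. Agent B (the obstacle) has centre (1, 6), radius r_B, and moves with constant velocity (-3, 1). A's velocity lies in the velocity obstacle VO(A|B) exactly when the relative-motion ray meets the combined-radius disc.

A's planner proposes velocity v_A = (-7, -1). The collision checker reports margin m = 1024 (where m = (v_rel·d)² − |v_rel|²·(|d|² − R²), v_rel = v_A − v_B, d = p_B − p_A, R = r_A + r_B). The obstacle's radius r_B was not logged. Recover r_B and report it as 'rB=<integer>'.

m = 1024
d = (14, 3);  v_rel = (-4, -2),  |v_rel|² = 20
v_rel×d = (-4)·(3) − (-2)·(14) = 16
since m = R²·20 − 16²:  R² = (256 + 1024) / 20 = 64
R = √64 = 8  ⇒  r_B = 8 − 2 = 6

rB=6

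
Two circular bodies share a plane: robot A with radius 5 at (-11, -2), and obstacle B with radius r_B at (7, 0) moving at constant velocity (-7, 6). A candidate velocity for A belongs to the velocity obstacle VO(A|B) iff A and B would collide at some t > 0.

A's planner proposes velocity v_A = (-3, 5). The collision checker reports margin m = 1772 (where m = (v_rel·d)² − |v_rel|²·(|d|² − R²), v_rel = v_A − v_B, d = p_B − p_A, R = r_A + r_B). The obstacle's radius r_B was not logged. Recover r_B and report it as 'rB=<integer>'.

m = 1772
d = (18, 2);  v_rel = (4, -1),  |v_rel|² = 17
v_rel×d = (4)·(2) − (-1)·(18) = 26
since m = R²·17 − 26²:  R² = (676 + 1772) / 17 = 144
R = √144 = 12  ⇒  r_B = 12 − 5 = 7

rB=7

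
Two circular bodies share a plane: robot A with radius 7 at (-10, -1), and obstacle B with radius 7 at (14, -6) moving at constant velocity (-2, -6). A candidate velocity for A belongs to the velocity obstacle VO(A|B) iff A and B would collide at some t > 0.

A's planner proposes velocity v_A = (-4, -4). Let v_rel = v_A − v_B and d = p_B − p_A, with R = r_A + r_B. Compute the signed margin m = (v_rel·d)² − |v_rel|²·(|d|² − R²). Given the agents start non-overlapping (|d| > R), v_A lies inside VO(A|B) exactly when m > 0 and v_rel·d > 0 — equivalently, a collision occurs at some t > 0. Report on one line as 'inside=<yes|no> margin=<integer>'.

d = (24, -5),  |d|² = 601;  R = 7+7 = 14,  c = 601−14² = 405
v_rel = (-2, 2),  |v_rel|² = 8;  v_rel·d = (-2)·(24) + (2)·(-5) = -58
8·t² + 116·t + 405 = 0  ⇒  m = (-58)² − 8·405 = 124
m = 124 > 0,  v_rel·d = -58 < 0  ⇒  outside

inside=no margin=124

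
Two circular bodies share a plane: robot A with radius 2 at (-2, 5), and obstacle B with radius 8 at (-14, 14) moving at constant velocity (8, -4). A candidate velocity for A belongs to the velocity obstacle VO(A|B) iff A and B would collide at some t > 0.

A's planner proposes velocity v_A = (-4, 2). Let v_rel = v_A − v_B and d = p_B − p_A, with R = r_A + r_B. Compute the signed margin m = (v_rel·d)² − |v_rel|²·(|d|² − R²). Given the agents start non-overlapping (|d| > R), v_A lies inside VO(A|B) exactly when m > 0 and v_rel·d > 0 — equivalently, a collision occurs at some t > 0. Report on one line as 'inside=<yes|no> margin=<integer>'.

d = (-12, 9),  |d|² = 225;  R = 2+8 = 10,  c = 225−10² = 125
v_rel = (-12, 6),  |v_rel|² = 180;  v_rel·d = (-12)·(-12) + (6)·(9) = 198
180·t² − 396·t + 125 = 0  ⇒  m = 198² − 180·125 = 16704
m = 16704 > 0,  v_rel·d = 198 > 0  ⇒  inside

inside=yes margin=16704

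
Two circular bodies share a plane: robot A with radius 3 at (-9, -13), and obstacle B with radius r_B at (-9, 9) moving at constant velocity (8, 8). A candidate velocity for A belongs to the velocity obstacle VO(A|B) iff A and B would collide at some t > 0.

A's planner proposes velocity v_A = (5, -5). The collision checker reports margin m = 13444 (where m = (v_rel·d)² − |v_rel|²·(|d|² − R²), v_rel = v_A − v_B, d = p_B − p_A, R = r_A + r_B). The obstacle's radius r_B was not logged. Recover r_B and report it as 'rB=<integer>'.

m = 13444
d = (0, 22);  v_rel = (-3, -13),  |v_rel|² = 178
v_rel×d = (-3)·(22) − (-13)·(0) = -66
since m = R²·178 − (-66)²:  R² = (4356 + 13444) / 178 = 100
R = √100 = 10  ⇒  r_B = 10 − 3 = 7

rB=7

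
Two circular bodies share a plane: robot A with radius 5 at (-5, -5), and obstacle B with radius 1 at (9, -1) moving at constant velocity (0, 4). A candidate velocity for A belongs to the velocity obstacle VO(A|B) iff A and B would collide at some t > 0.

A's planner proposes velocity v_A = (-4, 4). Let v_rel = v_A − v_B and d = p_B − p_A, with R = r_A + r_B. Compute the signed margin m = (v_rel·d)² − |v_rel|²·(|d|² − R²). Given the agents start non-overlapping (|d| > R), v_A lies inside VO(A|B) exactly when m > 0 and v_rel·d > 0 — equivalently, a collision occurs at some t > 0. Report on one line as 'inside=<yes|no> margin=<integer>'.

d = (14, 4),  |d|² = 212;  R = 5+1 = 6,  c = 212−6² = 176
v_rel = (-4, 0),  |v_rel|² = 16;  v_rel·d = (-4)·(14) + (0)·(4) = -56
16·t² + 112·t + 176 = 0  ⇒  m = (-56)² − 16·176 = 320
m = 320 > 0,  v_rel·d = -56 < 0  ⇒  outside

inside=no margin=320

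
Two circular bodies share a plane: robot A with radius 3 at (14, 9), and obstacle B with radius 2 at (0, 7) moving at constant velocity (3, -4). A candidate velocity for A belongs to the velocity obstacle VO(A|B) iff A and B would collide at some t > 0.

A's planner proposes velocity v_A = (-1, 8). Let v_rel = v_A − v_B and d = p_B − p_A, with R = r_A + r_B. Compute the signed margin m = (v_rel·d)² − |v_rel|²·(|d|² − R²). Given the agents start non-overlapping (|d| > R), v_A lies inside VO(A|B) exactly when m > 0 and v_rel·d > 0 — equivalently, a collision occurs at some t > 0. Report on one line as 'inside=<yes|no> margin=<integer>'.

d = (-14, -2),  |d|² = 200;  R = 3+2 = 5,  c = 200−5² = 175
v_rel = (-4, 12),  |v_rel|² = 160;  v_rel·d = (-4)·(-14) + (12)·(-2) = 32
160·t² − 64·t + 175 = 0  ⇒  m = 32² − 160·175 = -26976
m = -26976 < 0,  v_rel·d = 32 > 0  ⇒  outside

inside=no margin=-26976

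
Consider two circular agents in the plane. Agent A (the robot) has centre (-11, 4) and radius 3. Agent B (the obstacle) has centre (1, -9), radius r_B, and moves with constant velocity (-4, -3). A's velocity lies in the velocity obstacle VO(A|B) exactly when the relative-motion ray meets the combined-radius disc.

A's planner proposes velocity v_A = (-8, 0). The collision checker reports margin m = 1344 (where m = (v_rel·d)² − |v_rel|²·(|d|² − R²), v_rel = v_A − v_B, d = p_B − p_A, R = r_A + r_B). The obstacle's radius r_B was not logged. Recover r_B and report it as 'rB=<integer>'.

m = 1344
d = (12, -13);  v_rel = (-4, 3),  |v_rel|² = 25
v_rel×d = (-4)·(-13) − (3)·(12) = 16
since m = R²·25 − 16²:  R² = (256 + 1344) / 25 = 64
R = √64 = 8  ⇒  r_B = 8 − 3 = 5

rB=5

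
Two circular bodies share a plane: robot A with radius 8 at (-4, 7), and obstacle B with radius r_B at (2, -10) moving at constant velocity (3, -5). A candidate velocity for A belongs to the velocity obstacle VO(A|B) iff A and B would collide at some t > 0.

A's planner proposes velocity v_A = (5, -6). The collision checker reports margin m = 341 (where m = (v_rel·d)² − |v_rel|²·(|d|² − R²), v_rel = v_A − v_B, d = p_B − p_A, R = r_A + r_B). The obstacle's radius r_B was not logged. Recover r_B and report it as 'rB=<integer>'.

m = 341
d = (6, -17);  v_rel = (2, -1),  |v_rel|² = 5
v_rel×d = (2)·(-17) − (-1)·(6) = -28
since m = R²·5 − (-28)²:  R² = (784 + 341) / 5 = 225
R = √225 = 15  ⇒  r_B = 15 − 8 = 7

rB=7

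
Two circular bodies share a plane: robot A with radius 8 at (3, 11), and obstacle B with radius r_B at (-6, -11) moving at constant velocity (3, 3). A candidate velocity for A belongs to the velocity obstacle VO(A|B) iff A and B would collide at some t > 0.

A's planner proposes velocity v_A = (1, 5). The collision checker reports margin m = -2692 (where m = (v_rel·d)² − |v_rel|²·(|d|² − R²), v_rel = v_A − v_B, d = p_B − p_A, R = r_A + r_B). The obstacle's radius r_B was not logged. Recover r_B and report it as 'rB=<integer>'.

m = -2692
d = (-9, -22);  v_rel = (-2, 2),  |v_rel|² = 8
v_rel×d = (-2)·(-22) − (2)·(-9) = 62
since m = R²·8 − 62²:  R² = (3844 + -2692) / 8 = 144
R = √144 = 12  ⇒  r_B = 12 − 8 = 4

rB=4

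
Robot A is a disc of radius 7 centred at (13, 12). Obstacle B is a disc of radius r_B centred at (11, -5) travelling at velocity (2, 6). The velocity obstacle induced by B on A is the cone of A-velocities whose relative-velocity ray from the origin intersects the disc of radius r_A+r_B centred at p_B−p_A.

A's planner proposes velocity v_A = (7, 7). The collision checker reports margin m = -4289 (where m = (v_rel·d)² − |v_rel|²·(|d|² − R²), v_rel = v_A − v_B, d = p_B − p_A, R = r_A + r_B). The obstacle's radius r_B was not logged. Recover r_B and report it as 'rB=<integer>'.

m = -4289
d = (-2, -17);  v_rel = (5, 1),  |v_rel|² = 26
v_rel×d = (5)·(-17) − (1)·(-2) = -83
since m = R²·26 − (-83)²:  R² = (6889 + -4289) / 26 = 100
R = √100 = 10  ⇒  r_B = 10 − 7 = 3

rB=3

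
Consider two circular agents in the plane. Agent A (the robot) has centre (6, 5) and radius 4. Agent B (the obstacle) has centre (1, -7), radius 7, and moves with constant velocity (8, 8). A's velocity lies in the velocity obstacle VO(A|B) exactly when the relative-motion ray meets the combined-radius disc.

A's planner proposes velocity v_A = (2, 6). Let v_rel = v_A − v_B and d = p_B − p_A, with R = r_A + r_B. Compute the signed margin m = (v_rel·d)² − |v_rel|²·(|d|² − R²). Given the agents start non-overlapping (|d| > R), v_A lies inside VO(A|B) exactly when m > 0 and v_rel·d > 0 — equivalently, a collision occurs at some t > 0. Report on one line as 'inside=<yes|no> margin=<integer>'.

d = (-5, -12),  |d|² = 169;  R = 4+7 = 11,  c = 169−11² = 48
v_rel = (-6, -2),  |v_rel|² = 40;  v_rel·d = (-6)·(-5) + (-2)·(-12) = 54
40·t² − 108·t + 48 = 0  ⇒  m = 54² − 40·48 = 996
m = 996 > 0,  v_rel·d = 54 > 0  ⇒  inside

inside=yes margin=996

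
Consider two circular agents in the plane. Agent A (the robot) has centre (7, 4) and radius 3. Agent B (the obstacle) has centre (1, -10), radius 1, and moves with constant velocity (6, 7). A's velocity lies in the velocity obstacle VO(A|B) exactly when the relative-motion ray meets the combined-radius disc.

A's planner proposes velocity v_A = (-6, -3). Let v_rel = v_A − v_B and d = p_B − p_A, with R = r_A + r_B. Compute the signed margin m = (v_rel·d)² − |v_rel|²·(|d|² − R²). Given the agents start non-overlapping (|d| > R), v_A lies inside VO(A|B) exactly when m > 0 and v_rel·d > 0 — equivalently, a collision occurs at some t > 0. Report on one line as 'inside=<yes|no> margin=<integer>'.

d = (-6, -14),  |d|² = 232;  R = 3+1 = 4,  c = 232−4² = 216
v_rel = (-12, -10),  |v_rel|² = 244;  v_rel·d = (-12)·(-6) + (-10)·(-14) = 212
244·t² − 424·t + 216 = 0  ⇒  m = 212² − 244·216 = -7760
m = -7760 < 0,  v_rel·d = 212 > 0  ⇒  outside

inside=no margin=-7760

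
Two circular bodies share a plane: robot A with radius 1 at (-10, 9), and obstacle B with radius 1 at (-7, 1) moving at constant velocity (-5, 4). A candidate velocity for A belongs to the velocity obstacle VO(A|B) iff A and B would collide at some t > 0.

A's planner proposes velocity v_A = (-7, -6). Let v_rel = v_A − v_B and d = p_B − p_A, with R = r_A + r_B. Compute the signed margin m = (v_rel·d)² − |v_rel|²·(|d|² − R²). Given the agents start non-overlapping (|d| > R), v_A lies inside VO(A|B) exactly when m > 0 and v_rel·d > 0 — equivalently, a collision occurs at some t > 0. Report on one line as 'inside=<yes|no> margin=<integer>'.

d = (3, -8),  |d|² = 73;  R = 1+1 = 2,  c = 73−2² = 69
v_rel = (-2, -10),  |v_rel|² = 104;  v_rel·d = (-2)·(3) + (-10)·(-8) = 74
104·t² − 148·t + 69 = 0  ⇒  m = 74² − 104·69 = -1700
m = -1700 < 0,  v_rel·d = 74 > 0  ⇒  outside

inside=no margin=-1700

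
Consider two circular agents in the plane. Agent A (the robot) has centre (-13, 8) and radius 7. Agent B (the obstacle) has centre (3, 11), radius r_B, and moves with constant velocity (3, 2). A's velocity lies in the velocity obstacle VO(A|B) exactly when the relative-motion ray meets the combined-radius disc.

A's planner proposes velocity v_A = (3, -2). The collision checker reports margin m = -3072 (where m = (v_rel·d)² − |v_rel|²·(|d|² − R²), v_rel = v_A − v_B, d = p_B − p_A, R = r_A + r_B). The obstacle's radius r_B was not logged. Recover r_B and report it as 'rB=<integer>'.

m = -3072
d = (16, 3);  v_rel = (0, -4),  |v_rel|² = 16
v_rel×d = (0)·(3) − (-4)·(16) = 64
since m = R²·16 − 64²:  R² = (4096 + -3072) / 16 = 64
R = √64 = 8  ⇒  r_B = 8 − 7 = 1

rB=1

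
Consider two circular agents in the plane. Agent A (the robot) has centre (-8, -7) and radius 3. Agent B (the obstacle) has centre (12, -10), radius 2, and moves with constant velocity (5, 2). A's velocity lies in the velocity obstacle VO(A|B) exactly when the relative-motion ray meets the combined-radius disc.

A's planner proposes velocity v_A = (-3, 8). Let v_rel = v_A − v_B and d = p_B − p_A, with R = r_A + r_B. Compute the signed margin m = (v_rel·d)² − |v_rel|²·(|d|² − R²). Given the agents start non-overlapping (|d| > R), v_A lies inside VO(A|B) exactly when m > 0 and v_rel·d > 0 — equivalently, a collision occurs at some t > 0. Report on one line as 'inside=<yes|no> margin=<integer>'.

d = (20, -3),  |d|² = 409;  R = 3+2 = 5,  c = 409−5² = 384
v_rel = (-8, 6),  |v_rel|² = 100;  v_rel·d = (-8)·(20) + (6)·(-3) = -178
100·t² + 356·t + 384 = 0  ⇒  m = (-178)² − 100·384 = -6716
m = -6716 < 0,  v_rel·d = -178 < 0  ⇒  outside

inside=no margin=-6716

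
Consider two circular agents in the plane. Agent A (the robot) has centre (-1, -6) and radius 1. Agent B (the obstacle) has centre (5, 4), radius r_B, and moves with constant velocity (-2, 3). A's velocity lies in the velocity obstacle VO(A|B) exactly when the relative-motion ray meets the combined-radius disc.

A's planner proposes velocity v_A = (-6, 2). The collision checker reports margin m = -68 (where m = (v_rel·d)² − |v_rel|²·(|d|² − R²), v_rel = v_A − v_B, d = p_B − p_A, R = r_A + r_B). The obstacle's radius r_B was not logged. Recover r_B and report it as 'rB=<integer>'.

m = -68
d = (6, 10);  v_rel = (-4, -1),  |v_rel|² = 17
v_rel×d = (-4)·(10) − (-1)·(6) = -34
since m = R²·17 − (-34)²:  R² = (1156 + -68) / 17 = 64
R = √64 = 8  ⇒  r_B = 8 − 1 = 7

rB=7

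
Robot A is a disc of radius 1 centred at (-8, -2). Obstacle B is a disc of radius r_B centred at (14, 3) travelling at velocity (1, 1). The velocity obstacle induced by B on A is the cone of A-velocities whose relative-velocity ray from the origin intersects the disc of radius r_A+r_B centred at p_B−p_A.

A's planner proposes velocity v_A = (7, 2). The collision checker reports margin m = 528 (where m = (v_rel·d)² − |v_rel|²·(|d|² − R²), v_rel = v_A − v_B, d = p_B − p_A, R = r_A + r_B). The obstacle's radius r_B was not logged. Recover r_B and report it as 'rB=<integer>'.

m = 528
d = (22, 5);  v_rel = (6, 1),  |v_rel|² = 37
v_rel×d = (6)·(5) − (1)·(22) = 8
since m = R²·37 − 8²:  R² = (64 + 528) / 37 = 16
R = √16 = 4  ⇒  r_B = 4 − 1 = 3

rB=3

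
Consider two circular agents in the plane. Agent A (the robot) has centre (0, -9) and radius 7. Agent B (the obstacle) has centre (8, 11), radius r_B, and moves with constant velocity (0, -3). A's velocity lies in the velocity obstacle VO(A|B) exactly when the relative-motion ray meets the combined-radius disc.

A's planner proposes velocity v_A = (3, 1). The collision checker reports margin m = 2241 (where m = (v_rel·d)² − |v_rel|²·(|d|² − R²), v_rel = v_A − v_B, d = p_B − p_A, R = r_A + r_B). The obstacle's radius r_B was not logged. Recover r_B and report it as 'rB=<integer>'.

m = 2241
d = (8, 20);  v_rel = (3, 4),  |v_rel|² = 25
v_rel×d = (3)·(20) − (4)·(8) = 28
since m = R²·25 − 28²:  R² = (784 + 2241) / 25 = 121
R = √121 = 11  ⇒  r_B = 11 − 7 = 4

rB=4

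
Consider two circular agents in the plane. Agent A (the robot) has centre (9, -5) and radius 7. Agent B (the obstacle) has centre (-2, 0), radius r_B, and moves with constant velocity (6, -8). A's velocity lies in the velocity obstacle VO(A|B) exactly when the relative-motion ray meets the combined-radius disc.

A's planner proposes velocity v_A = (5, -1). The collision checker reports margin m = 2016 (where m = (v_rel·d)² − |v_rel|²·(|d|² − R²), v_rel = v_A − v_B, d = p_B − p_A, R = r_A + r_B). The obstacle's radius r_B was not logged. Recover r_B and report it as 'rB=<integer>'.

m = 2016
d = (-11, 5);  v_rel = (-1, 7),  |v_rel|² = 50
v_rel×d = (-1)·(5) − (7)·(-11) = 72
since m = R²·50 − 72²:  R² = (5184 + 2016) / 50 = 144
R = √144 = 12  ⇒  r_B = 12 − 7 = 5

rB=5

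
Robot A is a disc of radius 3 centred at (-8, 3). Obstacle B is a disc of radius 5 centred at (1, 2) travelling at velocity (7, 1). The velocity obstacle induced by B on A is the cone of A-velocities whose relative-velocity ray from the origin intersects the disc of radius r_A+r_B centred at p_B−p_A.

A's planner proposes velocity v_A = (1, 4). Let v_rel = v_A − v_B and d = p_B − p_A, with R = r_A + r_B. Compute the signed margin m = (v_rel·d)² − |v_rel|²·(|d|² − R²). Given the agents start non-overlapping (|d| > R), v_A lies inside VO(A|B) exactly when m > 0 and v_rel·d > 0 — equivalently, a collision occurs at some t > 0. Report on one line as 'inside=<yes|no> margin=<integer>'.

d = (9, -1),  |d|² = 82;  R = 3+5 = 8,  c = 82−8² = 18
v_rel = (-6, 3),  |v_rel|² = 45;  v_rel·d = (-6)·(9) + (3)·(-1) = -57
45·t² + 114·t + 18 = 0  ⇒  m = (-57)² − 45·18 = 2439
m = 2439 > 0,  v_rel·d = -57 < 0  ⇒  outside

inside=no margin=2439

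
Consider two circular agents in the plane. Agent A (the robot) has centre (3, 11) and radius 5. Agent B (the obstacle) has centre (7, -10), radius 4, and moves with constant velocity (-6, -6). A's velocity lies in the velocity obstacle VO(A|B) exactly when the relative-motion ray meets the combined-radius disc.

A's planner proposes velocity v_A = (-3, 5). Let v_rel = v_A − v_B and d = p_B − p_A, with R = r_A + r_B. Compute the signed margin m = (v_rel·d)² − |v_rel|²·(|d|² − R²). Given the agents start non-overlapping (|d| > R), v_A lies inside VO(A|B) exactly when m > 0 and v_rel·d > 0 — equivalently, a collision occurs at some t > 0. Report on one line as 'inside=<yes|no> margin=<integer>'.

d = (4, -21),  |d|² = 457;  R = 5+4 = 9,  c = 457−9² = 376
v_rel = (3, 11),  |v_rel|² = 130;  v_rel·d = (3)·(4) + (11)·(-21) = -219
130·t² + 438·t + 376 = 0  ⇒  m = (-219)² − 130·376 = -919
m = -919 < 0,  v_rel·d = -219 < 0  ⇒  outside

inside=no margin=-919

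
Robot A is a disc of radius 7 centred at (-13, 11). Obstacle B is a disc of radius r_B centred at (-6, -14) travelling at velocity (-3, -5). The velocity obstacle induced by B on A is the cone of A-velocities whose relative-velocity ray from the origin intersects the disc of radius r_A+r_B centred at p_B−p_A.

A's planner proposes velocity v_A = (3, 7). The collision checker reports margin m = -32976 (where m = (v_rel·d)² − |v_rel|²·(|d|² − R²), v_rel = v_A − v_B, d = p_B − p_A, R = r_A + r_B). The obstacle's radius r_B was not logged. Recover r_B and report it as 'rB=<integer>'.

m = -32976
d = (7, -25);  v_rel = (6, 12),  |v_rel|² = 180
v_rel×d = (6)·(-25) − (12)·(7) = -234
since m = R²·180 − (-234)²:  R² = (54756 + -32976) / 180 = 121
R = √121 = 11  ⇒  r_B = 11 − 7 = 4

rB=4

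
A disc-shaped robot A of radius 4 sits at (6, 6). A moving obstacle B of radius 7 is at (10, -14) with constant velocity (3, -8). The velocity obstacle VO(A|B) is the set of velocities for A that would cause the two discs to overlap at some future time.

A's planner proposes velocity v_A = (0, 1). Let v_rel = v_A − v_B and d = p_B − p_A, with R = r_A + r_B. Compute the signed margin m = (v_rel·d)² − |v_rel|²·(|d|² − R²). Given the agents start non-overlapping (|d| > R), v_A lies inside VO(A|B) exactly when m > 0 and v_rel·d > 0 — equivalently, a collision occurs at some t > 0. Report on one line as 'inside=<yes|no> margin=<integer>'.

d = (4, -20),  |d|² = 416;  R = 4+7 = 11,  c = 416−11² = 295
v_rel = (-3, 9),  |v_rel|² = 90;  v_rel·d = (-3)·(4) + (9)·(-20) = -192
90·t² + 384·t + 295 = 0  ⇒  m = (-192)² − 90·295 = 10314
m = 10314 > 0,  v_rel·d = -192 < 0  ⇒  outside

inside=no margin=10314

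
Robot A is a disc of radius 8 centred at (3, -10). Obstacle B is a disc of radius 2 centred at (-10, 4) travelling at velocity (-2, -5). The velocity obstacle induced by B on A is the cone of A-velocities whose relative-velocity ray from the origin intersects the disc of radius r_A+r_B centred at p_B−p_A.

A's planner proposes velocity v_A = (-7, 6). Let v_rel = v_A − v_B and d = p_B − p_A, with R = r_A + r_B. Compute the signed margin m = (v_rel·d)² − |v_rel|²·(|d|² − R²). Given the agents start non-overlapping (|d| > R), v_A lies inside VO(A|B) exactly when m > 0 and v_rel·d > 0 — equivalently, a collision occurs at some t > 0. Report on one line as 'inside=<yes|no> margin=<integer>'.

d = (-13, 14),  |d|² = 365;  R = 8+2 = 10,  c = 365−10² = 265
v_rel = (-5, 11),  |v_rel|² = 146;  v_rel·d = (-5)·(-13) + (11)·(14) = 219
146·t² − 438·t + 265 = 0  ⇒  m = 219² − 146·265 = 9271
m = 9271 > 0,  v_rel·d = 219 > 0  ⇒  inside

inside=yes margin=9271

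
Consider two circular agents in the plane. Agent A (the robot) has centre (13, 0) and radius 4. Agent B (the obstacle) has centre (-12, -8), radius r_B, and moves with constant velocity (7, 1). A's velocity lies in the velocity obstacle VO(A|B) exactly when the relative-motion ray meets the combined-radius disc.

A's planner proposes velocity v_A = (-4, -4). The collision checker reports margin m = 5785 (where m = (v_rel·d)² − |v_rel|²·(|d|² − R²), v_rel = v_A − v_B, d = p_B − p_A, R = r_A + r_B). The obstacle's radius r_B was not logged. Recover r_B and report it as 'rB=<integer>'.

m = 5785
d = (-25, -8);  v_rel = (-11, -5),  |v_rel|² = 146
v_rel×d = (-11)·(-8) − (-5)·(-25) = -37
since m = R²·146 − (-37)²:  R² = (1369 + 5785) / 146 = 49
R = √49 = 7  ⇒  r_B = 7 − 4 = 3

rB=3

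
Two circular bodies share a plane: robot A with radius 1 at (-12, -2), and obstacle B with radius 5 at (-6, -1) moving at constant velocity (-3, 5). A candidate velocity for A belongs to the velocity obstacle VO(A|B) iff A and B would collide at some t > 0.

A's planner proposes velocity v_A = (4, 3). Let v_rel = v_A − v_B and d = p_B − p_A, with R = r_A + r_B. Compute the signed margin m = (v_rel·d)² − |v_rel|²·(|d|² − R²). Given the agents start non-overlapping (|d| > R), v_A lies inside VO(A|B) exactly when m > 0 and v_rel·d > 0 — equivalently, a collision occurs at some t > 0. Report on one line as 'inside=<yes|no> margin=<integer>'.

d = (6, 1),  |d|² = 37;  R = 1+5 = 6,  c = 37−6² = 1
v_rel = (7, -2),  |v_rel|² = 53;  v_rel·d = (7)·(6) + (-2)·(1) = 40
53·t² − 80·t + 1 = 0  ⇒  m = 40² − 53·1 = 1547
m = 1547 > 0,  v_rel·d = 40 > 0  ⇒  inside

inside=yes margin=1547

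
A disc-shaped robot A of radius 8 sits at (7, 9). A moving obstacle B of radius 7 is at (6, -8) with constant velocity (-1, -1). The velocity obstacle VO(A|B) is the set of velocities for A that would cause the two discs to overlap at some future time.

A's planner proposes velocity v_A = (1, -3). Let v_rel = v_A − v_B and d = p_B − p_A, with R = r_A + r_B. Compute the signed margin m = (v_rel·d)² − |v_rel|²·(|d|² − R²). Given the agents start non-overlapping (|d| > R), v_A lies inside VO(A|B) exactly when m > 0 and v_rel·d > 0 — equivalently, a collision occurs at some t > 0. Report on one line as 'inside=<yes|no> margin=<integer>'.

d = (-1, -17),  |d|² = 290;  R = 8+7 = 15,  c = 290−15² = 65
v_rel = (2, -2),  |v_rel|² = 8;  v_rel·d = (2)·(-1) + (-2)·(-17) = 32
8·t² − 64·t + 65 = 0  ⇒  m = 32² − 8·65 = 504
m = 504 > 0,  v_rel·d = 32 > 0  ⇒  inside

inside=yes margin=504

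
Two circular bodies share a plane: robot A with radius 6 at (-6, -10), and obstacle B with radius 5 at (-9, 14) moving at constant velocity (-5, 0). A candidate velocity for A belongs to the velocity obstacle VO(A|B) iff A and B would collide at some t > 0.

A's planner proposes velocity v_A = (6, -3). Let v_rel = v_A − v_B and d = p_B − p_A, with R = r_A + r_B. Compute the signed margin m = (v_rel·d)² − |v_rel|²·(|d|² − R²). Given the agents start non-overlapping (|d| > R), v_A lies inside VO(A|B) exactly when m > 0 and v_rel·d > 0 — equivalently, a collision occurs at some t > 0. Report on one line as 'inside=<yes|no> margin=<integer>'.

d = (-3, 24),  |d|² = 585;  R = 6+5 = 11,  c = 585−11² = 464
v_rel = (11, -3),  |v_rel|² = 130;  v_rel·d = (11)·(-3) + (-3)·(24) = -105
130·t² + 210·t + 464 = 0  ⇒  m = (-105)² − 130·464 = -49295
m = -49295 < 0,  v_rel·d = -105 < 0  ⇒  outside

inside=no margin=-49295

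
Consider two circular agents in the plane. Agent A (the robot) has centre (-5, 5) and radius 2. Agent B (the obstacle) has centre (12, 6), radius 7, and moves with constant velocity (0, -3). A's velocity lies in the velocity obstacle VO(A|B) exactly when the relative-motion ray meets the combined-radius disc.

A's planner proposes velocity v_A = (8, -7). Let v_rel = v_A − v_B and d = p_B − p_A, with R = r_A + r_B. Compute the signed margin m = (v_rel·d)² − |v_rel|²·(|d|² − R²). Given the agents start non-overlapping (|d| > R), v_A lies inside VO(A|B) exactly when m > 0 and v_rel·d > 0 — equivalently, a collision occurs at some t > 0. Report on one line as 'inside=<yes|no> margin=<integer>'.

d = (17, 1),  |d|² = 290;  R = 2+7 = 9,  c = 290−9² = 209
v_rel = (8, -4),  |v_rel|² = 80;  v_rel·d = (8)·(17) + (-4)·(1) = 132
80·t² − 264·t + 209 = 0  ⇒  m = 132² − 80·209 = 704
m = 704 > 0,  v_rel·d = 132 > 0  ⇒  inside

inside=yes margin=704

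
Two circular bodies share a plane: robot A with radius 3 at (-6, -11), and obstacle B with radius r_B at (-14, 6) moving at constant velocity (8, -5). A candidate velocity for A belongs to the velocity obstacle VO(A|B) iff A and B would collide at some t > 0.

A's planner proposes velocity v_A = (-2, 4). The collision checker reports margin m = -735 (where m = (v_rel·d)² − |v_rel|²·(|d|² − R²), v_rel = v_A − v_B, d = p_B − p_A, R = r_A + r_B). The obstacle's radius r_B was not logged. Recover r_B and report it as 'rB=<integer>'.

m = -735
d = (-8, 17);  v_rel = (-10, 9),  |v_rel|² = 181
v_rel×d = (-10)·(17) − (9)·(-8) = -98
since m = R²·181 − (-98)²:  R² = (9604 + -735) / 181 = 49
R = √49 = 7  ⇒  r_B = 7 − 3 = 4

rB=4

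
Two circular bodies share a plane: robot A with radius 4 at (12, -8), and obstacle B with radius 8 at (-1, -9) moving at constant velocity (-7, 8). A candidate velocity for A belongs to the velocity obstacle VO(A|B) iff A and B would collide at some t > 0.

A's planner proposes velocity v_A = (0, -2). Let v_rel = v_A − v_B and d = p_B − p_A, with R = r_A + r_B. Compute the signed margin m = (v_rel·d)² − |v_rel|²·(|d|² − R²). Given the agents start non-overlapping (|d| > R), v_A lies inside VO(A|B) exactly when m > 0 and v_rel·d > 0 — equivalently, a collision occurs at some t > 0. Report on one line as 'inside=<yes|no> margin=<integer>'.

d = (-13, -1),  |d|² = 170;  R = 4+8 = 12,  c = 170−12² = 26
v_rel = (7, -10),  |v_rel|² = 149;  v_rel·d = (7)·(-13) + (-10)·(-1) = -81
149·t² + 162·t + 26 = 0  ⇒  m = (-81)² − 149·26 = 2687
m = 2687 > 0,  v_rel·d = -81 < 0  ⇒  outside

inside=no margin=2687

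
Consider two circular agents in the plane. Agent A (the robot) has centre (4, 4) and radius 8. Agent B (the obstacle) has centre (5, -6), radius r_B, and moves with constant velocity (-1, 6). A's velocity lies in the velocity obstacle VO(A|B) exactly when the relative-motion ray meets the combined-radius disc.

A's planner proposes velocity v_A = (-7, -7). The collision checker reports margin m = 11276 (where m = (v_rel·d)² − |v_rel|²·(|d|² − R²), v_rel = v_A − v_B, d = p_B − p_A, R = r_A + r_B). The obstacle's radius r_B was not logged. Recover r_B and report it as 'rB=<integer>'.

m = 11276
d = (1, -10);  v_rel = (-6, -13),  |v_rel|² = 205
v_rel×d = (-6)·(-10) − (-13)·(1) = 73
since m = R²·205 − 73²:  R² = (5329 + 11276) / 205 = 81
R = √81 = 9  ⇒  r_B = 9 − 8 = 1

rB=1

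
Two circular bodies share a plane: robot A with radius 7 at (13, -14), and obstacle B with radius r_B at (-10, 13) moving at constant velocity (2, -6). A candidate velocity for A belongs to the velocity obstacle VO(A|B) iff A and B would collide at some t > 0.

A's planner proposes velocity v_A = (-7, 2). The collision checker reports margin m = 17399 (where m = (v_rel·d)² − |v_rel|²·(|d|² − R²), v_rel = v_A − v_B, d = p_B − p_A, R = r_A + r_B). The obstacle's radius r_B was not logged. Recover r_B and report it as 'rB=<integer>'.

m = 17399
d = (-23, 27);  v_rel = (-9, 8),  |v_rel|² = 145
v_rel×d = (-9)·(27) − (8)·(-23) = -59
since m = R²·145 − (-59)²:  R² = (3481 + 17399) / 145 = 144
R = √144 = 12  ⇒  r_B = 12 − 7 = 5

rB=5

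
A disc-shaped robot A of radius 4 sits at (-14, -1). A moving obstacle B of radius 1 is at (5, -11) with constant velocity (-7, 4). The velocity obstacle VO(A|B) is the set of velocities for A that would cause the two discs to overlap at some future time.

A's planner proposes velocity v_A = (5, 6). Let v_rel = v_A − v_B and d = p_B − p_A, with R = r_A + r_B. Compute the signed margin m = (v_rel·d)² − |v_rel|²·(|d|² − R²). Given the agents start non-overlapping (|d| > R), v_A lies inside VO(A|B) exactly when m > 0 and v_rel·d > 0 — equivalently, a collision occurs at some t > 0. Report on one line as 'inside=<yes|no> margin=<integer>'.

d = (19, -10),  |d|² = 461;  R = 4+1 = 5,  c = 461−5² = 436
v_rel = (12, 2),  |v_rel|² = 148;  v_rel·d = (12)·(19) + (2)·(-10) = 208
148·t² − 416·t + 436 = 0  ⇒  m = 208² − 148·436 = -21264
m = -21264 < 0,  v_rel·d = 208 > 0  ⇒  outside

inside=no margin=-21264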